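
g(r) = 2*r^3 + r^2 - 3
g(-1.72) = -10.22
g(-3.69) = -89.87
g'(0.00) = 0.00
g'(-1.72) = 14.31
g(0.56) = -2.34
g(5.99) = 462.72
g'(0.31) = 1.20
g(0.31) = -2.84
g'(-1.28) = 7.27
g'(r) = 6*r^2 + 2*r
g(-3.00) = -48.00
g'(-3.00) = 48.00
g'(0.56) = 3.00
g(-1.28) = -5.56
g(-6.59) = -531.95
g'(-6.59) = 247.39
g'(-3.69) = 74.32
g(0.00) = -3.00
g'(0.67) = 4.03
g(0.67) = -1.95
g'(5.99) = 227.26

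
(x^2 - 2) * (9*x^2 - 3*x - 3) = 9*x^4 - 3*x^3 - 21*x^2 + 6*x + 6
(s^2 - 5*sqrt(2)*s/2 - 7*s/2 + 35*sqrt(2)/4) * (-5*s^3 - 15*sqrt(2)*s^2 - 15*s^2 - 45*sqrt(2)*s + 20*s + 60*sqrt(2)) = -5*s^5 - 5*sqrt(2)*s^4/2 + 5*s^4/2 + 5*sqrt(2)*s^3/4 + 295*s^3/2 - 215*s^2/2 + 145*sqrt(2)*s^2/4 - 2175*s/2 - 35*sqrt(2)*s + 1050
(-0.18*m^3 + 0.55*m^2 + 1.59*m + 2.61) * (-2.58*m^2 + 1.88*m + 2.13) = 0.4644*m^5 - 1.7574*m^4 - 3.4516*m^3 - 2.5731*m^2 + 8.2935*m + 5.5593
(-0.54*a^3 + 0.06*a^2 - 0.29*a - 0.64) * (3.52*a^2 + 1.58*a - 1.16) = -1.9008*a^5 - 0.642*a^4 - 0.2996*a^3 - 2.7806*a^2 - 0.6748*a + 0.7424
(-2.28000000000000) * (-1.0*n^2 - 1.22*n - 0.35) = 2.28*n^2 + 2.7816*n + 0.798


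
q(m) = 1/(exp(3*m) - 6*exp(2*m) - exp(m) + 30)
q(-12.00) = 0.03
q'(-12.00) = 0.00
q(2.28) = 0.00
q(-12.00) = 0.03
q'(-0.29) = 0.01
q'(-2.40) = 0.00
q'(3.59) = -0.00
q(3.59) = 0.00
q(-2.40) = 0.03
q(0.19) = 0.05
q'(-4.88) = 0.00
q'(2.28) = -0.01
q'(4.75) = -0.00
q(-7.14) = 0.03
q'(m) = (-3*exp(3*m) + 12*exp(2*m) + exp(m))/(exp(3*m) - 6*exp(2*m) - exp(m) + 30)^2 = (-3*exp(2*m) + 12*exp(m) + 1)*exp(m)/(exp(3*m) - 6*exp(2*m) - exp(m) + 30)^2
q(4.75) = 0.00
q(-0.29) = 0.04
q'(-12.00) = 0.00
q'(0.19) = 0.03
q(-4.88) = 0.03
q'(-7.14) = 0.00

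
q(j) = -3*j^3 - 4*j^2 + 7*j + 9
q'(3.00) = -98.00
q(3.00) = -87.00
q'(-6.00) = -269.00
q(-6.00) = 471.00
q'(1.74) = -34.17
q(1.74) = -6.73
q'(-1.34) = 1.56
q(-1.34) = -0.34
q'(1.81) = -36.96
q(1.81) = -9.22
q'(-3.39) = -69.31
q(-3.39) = 56.18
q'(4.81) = -239.70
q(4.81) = -383.73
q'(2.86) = -89.50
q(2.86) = -73.88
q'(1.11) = -12.97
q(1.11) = 7.74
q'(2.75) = -83.06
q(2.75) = -64.39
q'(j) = -9*j^2 - 8*j + 7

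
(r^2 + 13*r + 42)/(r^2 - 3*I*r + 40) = (r^2 + 13*r + 42)/(r^2 - 3*I*r + 40)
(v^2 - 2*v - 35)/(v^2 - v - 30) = (v - 7)/(v - 6)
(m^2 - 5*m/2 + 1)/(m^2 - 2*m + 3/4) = 2*(m - 2)/(2*m - 3)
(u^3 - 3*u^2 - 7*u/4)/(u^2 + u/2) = u - 7/2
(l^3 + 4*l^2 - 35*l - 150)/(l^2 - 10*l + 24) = (l^2 + 10*l + 25)/(l - 4)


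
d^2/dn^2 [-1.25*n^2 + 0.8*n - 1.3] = -2.50000000000000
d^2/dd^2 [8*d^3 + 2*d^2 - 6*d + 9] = 48*d + 4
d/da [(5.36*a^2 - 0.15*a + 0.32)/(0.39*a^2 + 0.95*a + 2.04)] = (5.1505*a^2 + 21.6192*a - 0.61)/(0.1521*a^4 + 0.741*a^3 + 2.4937*a^2 + 3.876*a + 4.1616)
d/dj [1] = 0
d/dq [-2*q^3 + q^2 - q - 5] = -6*q^2 + 2*q - 1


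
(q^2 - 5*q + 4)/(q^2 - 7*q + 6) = (q - 4)/(q - 6)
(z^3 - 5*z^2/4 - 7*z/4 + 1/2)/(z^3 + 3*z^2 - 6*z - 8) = (z - 1/4)/(z + 4)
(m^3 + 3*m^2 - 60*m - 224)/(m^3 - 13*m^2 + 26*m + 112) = (m^2 + 11*m + 28)/(m^2 - 5*m - 14)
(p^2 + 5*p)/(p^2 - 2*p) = (p + 5)/(p - 2)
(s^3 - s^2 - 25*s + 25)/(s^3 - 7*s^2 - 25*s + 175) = (s - 1)/(s - 7)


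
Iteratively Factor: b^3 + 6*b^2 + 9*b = (b)*(b^2 + 6*b + 9) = b*(b + 3)*(b + 3)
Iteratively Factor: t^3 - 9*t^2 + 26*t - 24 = (t - 4)*(t^2 - 5*t + 6) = (t - 4)*(t - 3)*(t - 2)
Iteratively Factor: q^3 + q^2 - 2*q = (q + 2)*(q^2 - q) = (q - 1)*(q + 2)*(q)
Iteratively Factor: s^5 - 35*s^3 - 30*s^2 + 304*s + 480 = (s - 4)*(s^4 + 4*s^3 - 19*s^2 - 106*s - 120) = (s - 4)*(s + 4)*(s^3 - 19*s - 30) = (s - 4)*(s + 2)*(s + 4)*(s^2 - 2*s - 15) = (s - 5)*(s - 4)*(s + 2)*(s + 4)*(s + 3)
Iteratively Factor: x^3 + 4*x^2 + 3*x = (x + 3)*(x^2 + x) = x*(x + 3)*(x + 1)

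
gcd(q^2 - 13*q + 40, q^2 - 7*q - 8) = q - 8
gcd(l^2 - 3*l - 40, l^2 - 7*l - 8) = l - 8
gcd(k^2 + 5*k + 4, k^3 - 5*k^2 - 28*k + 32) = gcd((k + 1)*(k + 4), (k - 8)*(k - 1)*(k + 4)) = k + 4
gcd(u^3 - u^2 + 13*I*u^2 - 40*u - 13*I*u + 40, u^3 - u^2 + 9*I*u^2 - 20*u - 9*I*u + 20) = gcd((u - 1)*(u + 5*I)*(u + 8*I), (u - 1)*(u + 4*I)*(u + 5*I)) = u^2 + u*(-1 + 5*I) - 5*I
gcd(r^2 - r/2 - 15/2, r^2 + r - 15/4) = r + 5/2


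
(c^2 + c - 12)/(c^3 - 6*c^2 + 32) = (c^2 + c - 12)/(c^3 - 6*c^2 + 32)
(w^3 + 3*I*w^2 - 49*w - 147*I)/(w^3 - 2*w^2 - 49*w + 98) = (w + 3*I)/(w - 2)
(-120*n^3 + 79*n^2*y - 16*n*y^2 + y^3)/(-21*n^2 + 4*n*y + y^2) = (40*n^2 - 13*n*y + y^2)/(7*n + y)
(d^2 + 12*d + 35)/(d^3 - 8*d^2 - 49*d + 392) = (d + 5)/(d^2 - 15*d + 56)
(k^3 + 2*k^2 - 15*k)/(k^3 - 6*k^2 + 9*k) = (k + 5)/(k - 3)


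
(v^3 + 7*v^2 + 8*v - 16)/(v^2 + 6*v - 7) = (v^2 + 8*v + 16)/(v + 7)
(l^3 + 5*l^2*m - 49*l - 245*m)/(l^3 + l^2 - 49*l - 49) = (l + 5*m)/(l + 1)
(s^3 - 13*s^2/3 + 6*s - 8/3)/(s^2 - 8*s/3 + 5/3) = (3*s^2 - 10*s + 8)/(3*s - 5)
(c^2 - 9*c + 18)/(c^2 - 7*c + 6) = (c - 3)/(c - 1)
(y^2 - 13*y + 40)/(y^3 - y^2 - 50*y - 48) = (y - 5)/(y^2 + 7*y + 6)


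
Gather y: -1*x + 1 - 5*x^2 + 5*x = -5*x^2 + 4*x + 1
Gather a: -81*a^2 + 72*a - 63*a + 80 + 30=-81*a^2 + 9*a + 110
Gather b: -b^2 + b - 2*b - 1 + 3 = -b^2 - b + 2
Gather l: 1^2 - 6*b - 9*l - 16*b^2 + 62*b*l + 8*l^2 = -16*b^2 - 6*b + 8*l^2 + l*(62*b - 9) + 1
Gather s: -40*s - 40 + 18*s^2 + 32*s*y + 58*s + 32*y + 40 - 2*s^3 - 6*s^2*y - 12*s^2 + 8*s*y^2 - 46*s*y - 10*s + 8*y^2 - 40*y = -2*s^3 + s^2*(6 - 6*y) + s*(8*y^2 - 14*y + 8) + 8*y^2 - 8*y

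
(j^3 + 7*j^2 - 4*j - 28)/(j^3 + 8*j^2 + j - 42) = (j + 2)/(j + 3)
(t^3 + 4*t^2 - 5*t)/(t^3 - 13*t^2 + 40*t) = (t^2 + 4*t - 5)/(t^2 - 13*t + 40)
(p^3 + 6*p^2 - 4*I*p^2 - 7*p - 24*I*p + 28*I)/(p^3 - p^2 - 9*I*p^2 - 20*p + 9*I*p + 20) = (p + 7)/(p - 5*I)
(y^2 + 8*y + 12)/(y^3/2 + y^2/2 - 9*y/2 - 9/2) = 2*(y^2 + 8*y + 12)/(y^3 + y^2 - 9*y - 9)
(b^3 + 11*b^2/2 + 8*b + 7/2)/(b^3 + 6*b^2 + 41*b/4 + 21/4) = 2*(b + 1)/(2*b + 3)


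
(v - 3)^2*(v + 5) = v^3 - v^2 - 21*v + 45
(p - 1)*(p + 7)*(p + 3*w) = p^3 + 3*p^2*w + 6*p^2 + 18*p*w - 7*p - 21*w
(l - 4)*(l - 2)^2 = l^3 - 8*l^2 + 20*l - 16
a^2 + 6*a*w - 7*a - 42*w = (a - 7)*(a + 6*w)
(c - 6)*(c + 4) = c^2 - 2*c - 24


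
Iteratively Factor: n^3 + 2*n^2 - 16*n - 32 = (n + 2)*(n^2 - 16) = (n + 2)*(n + 4)*(n - 4)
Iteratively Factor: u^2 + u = (u)*(u + 1)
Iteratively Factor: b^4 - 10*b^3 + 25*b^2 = (b)*(b^3 - 10*b^2 + 25*b) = b*(b - 5)*(b^2 - 5*b) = b^2*(b - 5)*(b - 5)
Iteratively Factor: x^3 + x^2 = (x)*(x^2 + x) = x^2*(x + 1)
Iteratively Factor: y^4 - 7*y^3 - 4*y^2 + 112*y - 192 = (y + 4)*(y^3 - 11*y^2 + 40*y - 48) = (y - 3)*(y + 4)*(y^2 - 8*y + 16) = (y - 4)*(y - 3)*(y + 4)*(y - 4)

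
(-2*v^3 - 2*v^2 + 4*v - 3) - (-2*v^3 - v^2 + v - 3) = -v^2 + 3*v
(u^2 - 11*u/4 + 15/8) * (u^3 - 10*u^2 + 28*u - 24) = u^5 - 51*u^4/4 + 459*u^3/8 - 479*u^2/4 + 237*u/2 - 45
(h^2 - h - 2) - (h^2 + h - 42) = 40 - 2*h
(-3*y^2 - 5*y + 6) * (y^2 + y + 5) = -3*y^4 - 8*y^3 - 14*y^2 - 19*y + 30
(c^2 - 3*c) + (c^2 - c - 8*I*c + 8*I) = 2*c^2 - 4*c - 8*I*c + 8*I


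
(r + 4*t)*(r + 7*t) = r^2 + 11*r*t + 28*t^2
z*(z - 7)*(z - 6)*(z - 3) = z^4 - 16*z^3 + 81*z^2 - 126*z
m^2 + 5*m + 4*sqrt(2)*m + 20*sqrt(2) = (m + 5)*(m + 4*sqrt(2))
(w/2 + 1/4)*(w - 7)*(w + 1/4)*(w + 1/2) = w^4/2 - 23*w^3/8 - 33*w^2/8 - 55*w/32 - 7/32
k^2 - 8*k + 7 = (k - 7)*(k - 1)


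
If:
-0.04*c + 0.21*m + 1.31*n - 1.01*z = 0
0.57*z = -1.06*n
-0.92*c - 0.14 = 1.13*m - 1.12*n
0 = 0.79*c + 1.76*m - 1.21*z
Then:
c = -0.47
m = 0.24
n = -0.02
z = 0.04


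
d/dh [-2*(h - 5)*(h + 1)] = 8 - 4*h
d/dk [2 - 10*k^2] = -20*k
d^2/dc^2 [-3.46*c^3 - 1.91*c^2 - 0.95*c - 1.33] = -20.76*c - 3.82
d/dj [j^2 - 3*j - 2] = 2*j - 3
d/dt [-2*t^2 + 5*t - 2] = 5 - 4*t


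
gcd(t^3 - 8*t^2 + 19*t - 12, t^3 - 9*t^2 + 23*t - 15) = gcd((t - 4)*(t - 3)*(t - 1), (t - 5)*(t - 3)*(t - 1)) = t^2 - 4*t + 3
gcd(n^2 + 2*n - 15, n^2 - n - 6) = n - 3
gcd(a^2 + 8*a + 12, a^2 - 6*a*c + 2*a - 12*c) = a + 2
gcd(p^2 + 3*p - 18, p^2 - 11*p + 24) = p - 3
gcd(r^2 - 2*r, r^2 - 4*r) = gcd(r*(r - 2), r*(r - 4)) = r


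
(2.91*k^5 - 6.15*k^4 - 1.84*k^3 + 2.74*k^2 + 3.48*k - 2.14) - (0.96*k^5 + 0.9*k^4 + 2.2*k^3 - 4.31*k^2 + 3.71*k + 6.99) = 1.95*k^5 - 7.05*k^4 - 4.04*k^3 + 7.05*k^2 - 0.23*k - 9.13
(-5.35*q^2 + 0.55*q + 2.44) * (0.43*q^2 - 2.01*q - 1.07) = -2.3005*q^4 + 10.99*q^3 + 5.6682*q^2 - 5.4929*q - 2.6108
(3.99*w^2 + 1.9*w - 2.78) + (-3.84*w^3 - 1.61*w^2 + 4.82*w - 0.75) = -3.84*w^3 + 2.38*w^2 + 6.72*w - 3.53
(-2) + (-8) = -10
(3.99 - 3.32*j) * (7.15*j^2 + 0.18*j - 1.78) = -23.738*j^3 + 27.9309*j^2 + 6.6278*j - 7.1022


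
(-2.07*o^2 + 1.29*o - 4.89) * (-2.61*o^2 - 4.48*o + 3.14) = 5.4027*o^4 + 5.9067*o^3 + 0.483899999999998*o^2 + 25.9578*o - 15.3546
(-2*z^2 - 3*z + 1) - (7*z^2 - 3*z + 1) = -9*z^2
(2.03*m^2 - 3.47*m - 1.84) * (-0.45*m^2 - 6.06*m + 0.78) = -0.9135*m^4 - 10.7403*m^3 + 23.4396*m^2 + 8.4438*m - 1.4352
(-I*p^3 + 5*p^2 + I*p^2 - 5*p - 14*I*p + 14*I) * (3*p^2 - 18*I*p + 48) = -3*I*p^5 - 3*p^4 + 3*I*p^4 + 3*p^3 - 180*I*p^3 - 12*p^2 + 180*I*p^2 + 12*p - 672*I*p + 672*I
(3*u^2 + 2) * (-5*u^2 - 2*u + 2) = -15*u^4 - 6*u^3 - 4*u^2 - 4*u + 4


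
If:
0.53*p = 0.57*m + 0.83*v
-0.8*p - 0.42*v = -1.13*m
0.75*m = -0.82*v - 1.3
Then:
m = -1.47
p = -1.96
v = -0.24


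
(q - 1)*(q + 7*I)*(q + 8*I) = q^3 - q^2 + 15*I*q^2 - 56*q - 15*I*q + 56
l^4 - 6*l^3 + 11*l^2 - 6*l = l*(l - 3)*(l - 2)*(l - 1)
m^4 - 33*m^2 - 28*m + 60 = (m - 6)*(m - 1)*(m + 2)*(m + 5)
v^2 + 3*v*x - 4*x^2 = (v - x)*(v + 4*x)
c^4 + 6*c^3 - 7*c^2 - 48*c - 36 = (c - 3)*(c + 1)*(c + 2)*(c + 6)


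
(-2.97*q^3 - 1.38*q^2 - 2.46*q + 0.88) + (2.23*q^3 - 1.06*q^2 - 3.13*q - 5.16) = -0.74*q^3 - 2.44*q^2 - 5.59*q - 4.28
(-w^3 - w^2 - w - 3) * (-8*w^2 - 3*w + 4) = 8*w^5 + 11*w^4 + 7*w^3 + 23*w^2 + 5*w - 12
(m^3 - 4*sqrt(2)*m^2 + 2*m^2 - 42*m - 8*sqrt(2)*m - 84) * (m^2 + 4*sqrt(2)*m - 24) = m^5 + 2*m^4 - 98*m^3 - 196*m^2 - 72*sqrt(2)*m^2 - 144*sqrt(2)*m + 1008*m + 2016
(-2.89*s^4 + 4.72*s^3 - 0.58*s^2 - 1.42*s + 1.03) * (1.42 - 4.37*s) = 12.6293*s^5 - 24.7302*s^4 + 9.237*s^3 + 5.3818*s^2 - 6.5175*s + 1.4626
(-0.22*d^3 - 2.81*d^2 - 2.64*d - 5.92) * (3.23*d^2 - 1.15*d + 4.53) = -0.7106*d^5 - 8.8233*d^4 - 6.2923*d^3 - 28.8149*d^2 - 5.1512*d - 26.8176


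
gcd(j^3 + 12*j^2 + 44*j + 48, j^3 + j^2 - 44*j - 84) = j^2 + 8*j + 12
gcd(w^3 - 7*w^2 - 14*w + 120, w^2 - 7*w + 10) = w - 5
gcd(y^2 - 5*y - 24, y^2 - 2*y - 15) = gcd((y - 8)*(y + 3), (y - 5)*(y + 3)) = y + 3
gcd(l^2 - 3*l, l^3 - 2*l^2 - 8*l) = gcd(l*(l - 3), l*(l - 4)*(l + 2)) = l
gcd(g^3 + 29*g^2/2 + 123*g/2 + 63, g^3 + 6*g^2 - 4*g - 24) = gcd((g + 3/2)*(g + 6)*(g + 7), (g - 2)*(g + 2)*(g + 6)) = g + 6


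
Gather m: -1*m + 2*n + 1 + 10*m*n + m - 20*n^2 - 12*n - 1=10*m*n - 20*n^2 - 10*n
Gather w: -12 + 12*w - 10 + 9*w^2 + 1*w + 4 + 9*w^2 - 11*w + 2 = 18*w^2 + 2*w - 16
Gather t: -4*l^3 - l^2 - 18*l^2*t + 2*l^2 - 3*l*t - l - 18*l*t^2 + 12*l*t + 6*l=-4*l^3 + l^2 - 18*l*t^2 + 5*l + t*(-18*l^2 + 9*l)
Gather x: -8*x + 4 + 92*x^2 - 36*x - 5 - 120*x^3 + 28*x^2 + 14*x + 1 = -120*x^3 + 120*x^2 - 30*x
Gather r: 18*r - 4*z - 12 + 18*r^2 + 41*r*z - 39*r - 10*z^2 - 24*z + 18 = 18*r^2 + r*(41*z - 21) - 10*z^2 - 28*z + 6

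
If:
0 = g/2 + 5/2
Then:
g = -5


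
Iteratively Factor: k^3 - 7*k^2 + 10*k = (k - 5)*(k^2 - 2*k) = k*(k - 5)*(k - 2)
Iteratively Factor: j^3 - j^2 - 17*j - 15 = (j + 1)*(j^2 - 2*j - 15) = (j - 5)*(j + 1)*(j + 3)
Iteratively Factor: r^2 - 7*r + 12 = (r - 4)*(r - 3)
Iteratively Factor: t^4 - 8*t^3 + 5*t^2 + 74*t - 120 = (t - 2)*(t^3 - 6*t^2 - 7*t + 60) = (t - 5)*(t - 2)*(t^2 - t - 12) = (t - 5)*(t - 2)*(t + 3)*(t - 4)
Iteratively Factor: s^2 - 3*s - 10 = (s + 2)*(s - 5)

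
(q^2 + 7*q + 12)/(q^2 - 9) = (q + 4)/(q - 3)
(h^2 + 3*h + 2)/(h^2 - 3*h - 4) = (h + 2)/(h - 4)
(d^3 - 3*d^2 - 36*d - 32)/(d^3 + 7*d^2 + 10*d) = (d^3 - 3*d^2 - 36*d - 32)/(d*(d^2 + 7*d + 10))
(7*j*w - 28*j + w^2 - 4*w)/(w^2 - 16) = (7*j + w)/(w + 4)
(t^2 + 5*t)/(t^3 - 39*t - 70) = t/(t^2 - 5*t - 14)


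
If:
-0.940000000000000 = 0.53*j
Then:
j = -1.77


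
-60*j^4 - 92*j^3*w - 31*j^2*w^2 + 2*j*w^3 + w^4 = (-6*j + w)*(j + w)*(2*j + w)*(5*j + w)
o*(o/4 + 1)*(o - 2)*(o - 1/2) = o^4/4 + 3*o^3/8 - 9*o^2/4 + o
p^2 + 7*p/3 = p*(p + 7/3)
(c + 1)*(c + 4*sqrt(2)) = c^2 + c + 4*sqrt(2)*c + 4*sqrt(2)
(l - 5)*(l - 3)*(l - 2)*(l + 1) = l^4 - 9*l^3 + 21*l^2 + l - 30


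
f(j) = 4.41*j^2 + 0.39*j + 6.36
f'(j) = 8.82*j + 0.39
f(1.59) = 18.13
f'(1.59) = 14.41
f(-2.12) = 25.35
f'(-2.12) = -18.31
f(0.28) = 6.81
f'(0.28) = 2.86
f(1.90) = 23.02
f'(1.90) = 17.15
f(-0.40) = 6.91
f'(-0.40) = -3.14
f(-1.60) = 17.03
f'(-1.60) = -13.72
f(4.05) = 80.27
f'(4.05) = 36.11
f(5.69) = 151.36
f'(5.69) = 50.58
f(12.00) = 646.08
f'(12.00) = 106.23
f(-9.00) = 360.06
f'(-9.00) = -78.99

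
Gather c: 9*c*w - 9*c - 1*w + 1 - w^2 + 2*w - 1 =c*(9*w - 9) - w^2 + w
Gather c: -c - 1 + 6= 5 - c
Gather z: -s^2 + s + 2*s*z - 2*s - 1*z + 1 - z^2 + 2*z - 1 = -s^2 - s - z^2 + z*(2*s + 1)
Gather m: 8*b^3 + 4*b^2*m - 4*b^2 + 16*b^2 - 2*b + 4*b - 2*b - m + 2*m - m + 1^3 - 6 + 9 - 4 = 8*b^3 + 4*b^2*m + 12*b^2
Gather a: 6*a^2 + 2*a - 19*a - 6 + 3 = 6*a^2 - 17*a - 3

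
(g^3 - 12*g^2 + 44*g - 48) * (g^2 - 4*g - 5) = g^5 - 16*g^4 + 87*g^3 - 164*g^2 - 28*g + 240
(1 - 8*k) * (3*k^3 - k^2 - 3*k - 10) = -24*k^4 + 11*k^3 + 23*k^2 + 77*k - 10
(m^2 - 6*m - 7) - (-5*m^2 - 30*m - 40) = 6*m^2 + 24*m + 33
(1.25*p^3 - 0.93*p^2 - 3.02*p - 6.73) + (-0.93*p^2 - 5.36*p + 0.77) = 1.25*p^3 - 1.86*p^2 - 8.38*p - 5.96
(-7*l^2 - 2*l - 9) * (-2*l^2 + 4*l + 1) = 14*l^4 - 24*l^3 + 3*l^2 - 38*l - 9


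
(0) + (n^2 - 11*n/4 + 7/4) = n^2 - 11*n/4 + 7/4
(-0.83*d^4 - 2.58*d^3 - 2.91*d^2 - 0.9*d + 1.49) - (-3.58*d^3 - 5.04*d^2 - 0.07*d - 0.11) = -0.83*d^4 + 1.0*d^3 + 2.13*d^2 - 0.83*d + 1.6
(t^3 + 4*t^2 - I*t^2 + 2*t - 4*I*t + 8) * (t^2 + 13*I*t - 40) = t^5 + 4*t^4 + 12*I*t^4 - 25*t^3 + 48*I*t^3 - 100*t^2 + 66*I*t^2 - 80*t + 264*I*t - 320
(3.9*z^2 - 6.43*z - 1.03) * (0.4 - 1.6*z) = -6.24*z^3 + 11.848*z^2 - 0.924*z - 0.412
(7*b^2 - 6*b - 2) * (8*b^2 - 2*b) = 56*b^4 - 62*b^3 - 4*b^2 + 4*b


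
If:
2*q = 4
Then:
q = 2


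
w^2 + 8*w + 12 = (w + 2)*(w + 6)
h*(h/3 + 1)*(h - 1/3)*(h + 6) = h^4/3 + 26*h^3/9 + 5*h^2 - 2*h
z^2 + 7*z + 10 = (z + 2)*(z + 5)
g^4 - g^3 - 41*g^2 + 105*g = g*(g - 5)*(g - 3)*(g + 7)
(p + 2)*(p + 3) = p^2 + 5*p + 6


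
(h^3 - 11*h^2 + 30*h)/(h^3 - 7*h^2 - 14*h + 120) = h/(h + 4)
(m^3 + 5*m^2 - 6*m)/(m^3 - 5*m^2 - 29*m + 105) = m*(m^2 + 5*m - 6)/(m^3 - 5*m^2 - 29*m + 105)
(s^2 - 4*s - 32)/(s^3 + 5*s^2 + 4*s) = (s - 8)/(s*(s + 1))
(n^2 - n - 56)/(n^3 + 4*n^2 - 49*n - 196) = (n - 8)/(n^2 - 3*n - 28)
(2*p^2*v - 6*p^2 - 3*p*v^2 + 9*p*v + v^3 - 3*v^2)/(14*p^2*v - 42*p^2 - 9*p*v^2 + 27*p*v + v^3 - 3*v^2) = (p - v)/(7*p - v)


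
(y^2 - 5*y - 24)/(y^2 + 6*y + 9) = (y - 8)/(y + 3)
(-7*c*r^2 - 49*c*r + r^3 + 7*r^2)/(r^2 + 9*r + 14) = r*(-7*c + r)/(r + 2)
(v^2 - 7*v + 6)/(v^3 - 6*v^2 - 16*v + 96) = (v - 1)/(v^2 - 16)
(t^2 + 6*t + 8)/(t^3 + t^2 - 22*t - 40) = 1/(t - 5)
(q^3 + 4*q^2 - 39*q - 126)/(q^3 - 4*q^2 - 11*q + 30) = (q^2 + q - 42)/(q^2 - 7*q + 10)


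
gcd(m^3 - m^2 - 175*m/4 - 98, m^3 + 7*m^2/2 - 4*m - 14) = m + 7/2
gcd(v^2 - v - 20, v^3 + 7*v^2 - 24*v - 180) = v - 5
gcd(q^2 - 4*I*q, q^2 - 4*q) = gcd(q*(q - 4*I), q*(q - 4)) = q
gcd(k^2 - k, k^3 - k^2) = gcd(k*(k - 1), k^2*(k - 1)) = k^2 - k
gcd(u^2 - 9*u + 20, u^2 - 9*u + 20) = u^2 - 9*u + 20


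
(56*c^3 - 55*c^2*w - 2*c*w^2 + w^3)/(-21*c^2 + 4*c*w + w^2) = (8*c^2 - 9*c*w + w^2)/(-3*c + w)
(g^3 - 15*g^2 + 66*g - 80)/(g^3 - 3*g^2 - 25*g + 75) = (g^2 - 10*g + 16)/(g^2 + 2*g - 15)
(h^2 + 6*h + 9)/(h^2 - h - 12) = (h + 3)/(h - 4)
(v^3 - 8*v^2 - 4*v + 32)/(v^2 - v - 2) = (v^2 - 6*v - 16)/(v + 1)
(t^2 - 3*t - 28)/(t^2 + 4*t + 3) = (t^2 - 3*t - 28)/(t^2 + 4*t + 3)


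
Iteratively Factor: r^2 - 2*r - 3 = (r - 3)*(r + 1)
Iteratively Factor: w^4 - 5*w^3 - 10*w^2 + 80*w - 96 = (w - 3)*(w^3 - 2*w^2 - 16*w + 32) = (w - 4)*(w - 3)*(w^2 + 2*w - 8) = (w - 4)*(w - 3)*(w + 4)*(w - 2)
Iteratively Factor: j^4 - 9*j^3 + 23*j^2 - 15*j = (j - 5)*(j^3 - 4*j^2 + 3*j) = (j - 5)*(j - 1)*(j^2 - 3*j) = (j - 5)*(j - 3)*(j - 1)*(j)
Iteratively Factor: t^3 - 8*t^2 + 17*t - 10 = (t - 5)*(t^2 - 3*t + 2) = (t - 5)*(t - 2)*(t - 1)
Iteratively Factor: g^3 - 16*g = (g)*(g^2 - 16) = g*(g - 4)*(g + 4)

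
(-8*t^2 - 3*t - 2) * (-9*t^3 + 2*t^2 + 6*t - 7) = 72*t^5 + 11*t^4 - 36*t^3 + 34*t^2 + 9*t + 14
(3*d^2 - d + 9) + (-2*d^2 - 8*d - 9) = d^2 - 9*d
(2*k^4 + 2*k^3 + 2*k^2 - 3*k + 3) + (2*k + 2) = 2*k^4 + 2*k^3 + 2*k^2 - k + 5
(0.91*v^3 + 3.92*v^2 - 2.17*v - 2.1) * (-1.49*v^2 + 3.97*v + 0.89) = -1.3559*v^5 - 2.2281*v^4 + 19.6056*v^3 - 1.9971*v^2 - 10.2683*v - 1.869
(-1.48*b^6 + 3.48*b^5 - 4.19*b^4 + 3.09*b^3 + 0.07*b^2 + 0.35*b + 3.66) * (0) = 0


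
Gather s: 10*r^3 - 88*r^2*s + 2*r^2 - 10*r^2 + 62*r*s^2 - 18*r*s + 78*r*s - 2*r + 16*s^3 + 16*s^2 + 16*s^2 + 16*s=10*r^3 - 8*r^2 - 2*r + 16*s^3 + s^2*(62*r + 32) + s*(-88*r^2 + 60*r + 16)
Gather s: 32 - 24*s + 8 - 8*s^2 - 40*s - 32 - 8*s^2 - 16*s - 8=-16*s^2 - 80*s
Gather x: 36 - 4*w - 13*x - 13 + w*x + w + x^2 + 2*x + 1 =-3*w + x^2 + x*(w - 11) + 24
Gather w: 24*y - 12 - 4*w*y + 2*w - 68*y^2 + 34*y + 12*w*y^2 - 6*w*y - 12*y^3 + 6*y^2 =w*(12*y^2 - 10*y + 2) - 12*y^3 - 62*y^2 + 58*y - 12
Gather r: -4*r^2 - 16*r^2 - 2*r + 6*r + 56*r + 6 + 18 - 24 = -20*r^2 + 60*r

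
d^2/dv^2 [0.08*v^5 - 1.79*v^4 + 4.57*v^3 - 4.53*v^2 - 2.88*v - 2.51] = 1.6*v^3 - 21.48*v^2 + 27.42*v - 9.06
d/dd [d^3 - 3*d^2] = 3*d*(d - 2)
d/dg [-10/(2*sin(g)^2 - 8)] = 10*sin(g)*cos(g)/(sin(g)^2 - 4)^2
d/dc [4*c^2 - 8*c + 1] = 8*c - 8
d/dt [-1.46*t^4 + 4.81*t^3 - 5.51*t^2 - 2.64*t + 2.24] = -5.84*t^3 + 14.43*t^2 - 11.02*t - 2.64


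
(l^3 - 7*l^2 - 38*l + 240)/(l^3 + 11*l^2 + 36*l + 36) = (l^2 - 13*l + 40)/(l^2 + 5*l + 6)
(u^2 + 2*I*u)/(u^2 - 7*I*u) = (u + 2*I)/(u - 7*I)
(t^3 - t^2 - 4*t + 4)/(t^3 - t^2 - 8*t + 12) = (t^2 + t - 2)/(t^2 + t - 6)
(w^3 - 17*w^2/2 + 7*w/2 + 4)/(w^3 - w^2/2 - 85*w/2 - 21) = (w^2 - 9*w + 8)/(w^2 - w - 42)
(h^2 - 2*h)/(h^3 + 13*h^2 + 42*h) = (h - 2)/(h^2 + 13*h + 42)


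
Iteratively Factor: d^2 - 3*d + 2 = (d - 2)*(d - 1)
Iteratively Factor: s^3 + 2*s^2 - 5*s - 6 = (s - 2)*(s^2 + 4*s + 3) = (s - 2)*(s + 3)*(s + 1)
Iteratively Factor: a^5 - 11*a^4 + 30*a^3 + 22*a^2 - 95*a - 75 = (a + 1)*(a^4 - 12*a^3 + 42*a^2 - 20*a - 75) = (a - 3)*(a + 1)*(a^3 - 9*a^2 + 15*a + 25) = (a - 5)*(a - 3)*(a + 1)*(a^2 - 4*a - 5) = (a - 5)^2*(a - 3)*(a + 1)*(a + 1)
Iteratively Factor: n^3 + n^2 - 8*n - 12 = (n + 2)*(n^2 - n - 6) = (n + 2)^2*(n - 3)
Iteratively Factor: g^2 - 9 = (g + 3)*(g - 3)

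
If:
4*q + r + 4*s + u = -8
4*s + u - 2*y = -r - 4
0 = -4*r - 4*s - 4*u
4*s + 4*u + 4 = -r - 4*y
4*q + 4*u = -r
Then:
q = -11/13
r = 12/13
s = -20/13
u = 8/13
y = -4/13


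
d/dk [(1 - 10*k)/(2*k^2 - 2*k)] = (5*k^2 - k + 1/2)/(k^2*(k^2 - 2*k + 1))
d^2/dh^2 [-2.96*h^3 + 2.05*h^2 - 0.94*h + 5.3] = 4.1 - 17.76*h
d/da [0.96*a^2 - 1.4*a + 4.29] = 1.92*a - 1.4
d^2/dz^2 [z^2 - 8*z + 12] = 2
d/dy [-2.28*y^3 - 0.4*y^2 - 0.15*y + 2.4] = -6.84*y^2 - 0.8*y - 0.15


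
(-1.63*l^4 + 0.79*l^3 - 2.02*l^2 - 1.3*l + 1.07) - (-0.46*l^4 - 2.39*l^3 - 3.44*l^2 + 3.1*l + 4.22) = -1.17*l^4 + 3.18*l^3 + 1.42*l^2 - 4.4*l - 3.15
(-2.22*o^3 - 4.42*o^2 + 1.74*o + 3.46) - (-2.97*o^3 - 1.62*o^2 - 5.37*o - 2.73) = 0.75*o^3 - 2.8*o^2 + 7.11*o + 6.19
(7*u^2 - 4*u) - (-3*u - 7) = 7*u^2 - u + 7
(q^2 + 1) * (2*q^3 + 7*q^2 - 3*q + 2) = 2*q^5 + 7*q^4 - q^3 + 9*q^2 - 3*q + 2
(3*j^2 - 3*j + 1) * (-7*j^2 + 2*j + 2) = -21*j^4 + 27*j^3 - 7*j^2 - 4*j + 2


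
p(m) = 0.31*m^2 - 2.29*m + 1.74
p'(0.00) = -2.29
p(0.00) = 1.74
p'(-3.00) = -4.15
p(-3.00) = 11.40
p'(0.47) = -2.00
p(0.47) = 0.73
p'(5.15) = 0.90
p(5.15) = -1.83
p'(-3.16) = -4.25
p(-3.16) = 12.07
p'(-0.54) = -2.62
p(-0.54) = 3.07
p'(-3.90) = -4.71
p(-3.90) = 15.39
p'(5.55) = 1.15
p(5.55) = -1.42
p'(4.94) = 0.77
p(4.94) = -2.01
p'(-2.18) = -3.64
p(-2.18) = 8.21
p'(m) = 0.62*m - 2.29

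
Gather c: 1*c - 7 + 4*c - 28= 5*c - 35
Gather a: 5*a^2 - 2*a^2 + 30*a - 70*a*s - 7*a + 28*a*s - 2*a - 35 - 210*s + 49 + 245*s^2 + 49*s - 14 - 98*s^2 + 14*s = 3*a^2 + a*(21 - 42*s) + 147*s^2 - 147*s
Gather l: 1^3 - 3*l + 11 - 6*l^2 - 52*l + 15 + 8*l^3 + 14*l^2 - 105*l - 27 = 8*l^3 + 8*l^2 - 160*l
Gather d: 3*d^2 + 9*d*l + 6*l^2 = 3*d^2 + 9*d*l + 6*l^2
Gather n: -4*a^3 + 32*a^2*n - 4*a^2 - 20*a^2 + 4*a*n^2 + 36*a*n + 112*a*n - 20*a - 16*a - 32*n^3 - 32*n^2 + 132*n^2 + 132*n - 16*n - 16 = -4*a^3 - 24*a^2 - 36*a - 32*n^3 + n^2*(4*a + 100) + n*(32*a^2 + 148*a + 116) - 16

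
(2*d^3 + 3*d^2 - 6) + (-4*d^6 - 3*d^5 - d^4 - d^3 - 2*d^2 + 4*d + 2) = -4*d^6 - 3*d^5 - d^4 + d^3 + d^2 + 4*d - 4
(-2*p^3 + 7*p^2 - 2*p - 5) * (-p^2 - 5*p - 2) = 2*p^5 + 3*p^4 - 29*p^3 + p^2 + 29*p + 10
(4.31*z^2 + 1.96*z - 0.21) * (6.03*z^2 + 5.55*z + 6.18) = 25.9893*z^4 + 35.7393*z^3 + 36.2475*z^2 + 10.9473*z - 1.2978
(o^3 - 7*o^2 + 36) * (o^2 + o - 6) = o^5 - 6*o^4 - 13*o^3 + 78*o^2 + 36*o - 216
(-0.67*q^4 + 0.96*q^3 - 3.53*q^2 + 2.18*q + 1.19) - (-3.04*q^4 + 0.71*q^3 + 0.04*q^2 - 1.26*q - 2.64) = 2.37*q^4 + 0.25*q^3 - 3.57*q^2 + 3.44*q + 3.83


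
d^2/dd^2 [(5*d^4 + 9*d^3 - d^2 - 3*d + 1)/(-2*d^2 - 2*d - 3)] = 2*(-20*d^6 - 60*d^5 - 150*d^4 - 214*d^3 - 462*d^2 - 309*d - 7)/(8*d^6 + 24*d^5 + 60*d^4 + 80*d^3 + 90*d^2 + 54*d + 27)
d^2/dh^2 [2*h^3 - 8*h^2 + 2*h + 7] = 12*h - 16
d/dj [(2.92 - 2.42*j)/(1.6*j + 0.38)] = (-8.94656*j - 2.124808)/(1.6*j + 0.38)^3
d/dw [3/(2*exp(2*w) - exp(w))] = 3*(1 - 4*exp(w))*exp(-w)/(2*exp(w) - 1)^2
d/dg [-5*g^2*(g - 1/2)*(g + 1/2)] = -20*g^3 + 5*g/2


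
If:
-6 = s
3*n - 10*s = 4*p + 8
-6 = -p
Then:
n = -28/3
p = 6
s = -6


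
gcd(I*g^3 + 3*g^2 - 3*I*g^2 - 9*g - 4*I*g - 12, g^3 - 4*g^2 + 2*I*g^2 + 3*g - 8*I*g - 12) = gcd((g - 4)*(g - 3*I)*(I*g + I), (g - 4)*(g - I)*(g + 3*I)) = g - 4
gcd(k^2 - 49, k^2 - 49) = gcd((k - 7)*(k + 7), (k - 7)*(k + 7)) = k^2 - 49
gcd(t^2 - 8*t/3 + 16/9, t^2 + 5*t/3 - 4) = t - 4/3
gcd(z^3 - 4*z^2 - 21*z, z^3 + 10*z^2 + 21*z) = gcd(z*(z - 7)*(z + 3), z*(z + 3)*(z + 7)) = z^2 + 3*z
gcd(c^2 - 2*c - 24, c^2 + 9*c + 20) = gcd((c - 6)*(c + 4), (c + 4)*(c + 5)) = c + 4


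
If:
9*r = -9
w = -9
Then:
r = -1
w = -9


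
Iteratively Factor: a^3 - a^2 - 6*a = (a - 3)*(a^2 + 2*a) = (a - 3)*(a + 2)*(a)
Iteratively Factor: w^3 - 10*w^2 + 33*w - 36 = (w - 3)*(w^2 - 7*w + 12) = (w - 3)^2*(w - 4)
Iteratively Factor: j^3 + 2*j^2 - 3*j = (j - 1)*(j^2 + 3*j) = j*(j - 1)*(j + 3)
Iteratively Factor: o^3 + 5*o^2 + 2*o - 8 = (o - 1)*(o^2 + 6*o + 8) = (o - 1)*(o + 2)*(o + 4)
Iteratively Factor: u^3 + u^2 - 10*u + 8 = (u - 2)*(u^2 + 3*u - 4) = (u - 2)*(u + 4)*(u - 1)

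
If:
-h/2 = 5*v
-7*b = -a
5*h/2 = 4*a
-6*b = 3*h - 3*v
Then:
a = 0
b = 0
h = 0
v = 0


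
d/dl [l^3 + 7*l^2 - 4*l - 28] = 3*l^2 + 14*l - 4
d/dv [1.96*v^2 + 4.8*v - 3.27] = 3.92*v + 4.8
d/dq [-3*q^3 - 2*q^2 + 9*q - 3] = -9*q^2 - 4*q + 9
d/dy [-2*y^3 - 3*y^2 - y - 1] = -6*y^2 - 6*y - 1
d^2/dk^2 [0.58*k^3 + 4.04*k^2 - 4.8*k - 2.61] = 3.48*k + 8.08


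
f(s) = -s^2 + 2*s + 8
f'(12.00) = -22.00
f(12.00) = -112.00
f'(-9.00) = 20.00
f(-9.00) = -91.00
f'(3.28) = -4.56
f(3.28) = 3.80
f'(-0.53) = 3.06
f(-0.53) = 6.66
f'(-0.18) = 2.36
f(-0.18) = 7.61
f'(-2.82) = 7.64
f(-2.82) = -5.59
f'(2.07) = -2.14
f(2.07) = 7.86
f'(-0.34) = 2.68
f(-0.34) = 7.20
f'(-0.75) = 3.50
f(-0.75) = 5.94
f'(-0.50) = 3.00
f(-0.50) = 6.75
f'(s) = 2 - 2*s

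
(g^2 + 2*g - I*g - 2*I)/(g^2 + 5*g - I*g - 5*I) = (g + 2)/(g + 5)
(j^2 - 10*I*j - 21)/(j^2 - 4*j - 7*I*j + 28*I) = (j - 3*I)/(j - 4)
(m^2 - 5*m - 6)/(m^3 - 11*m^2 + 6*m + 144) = (m + 1)/(m^2 - 5*m - 24)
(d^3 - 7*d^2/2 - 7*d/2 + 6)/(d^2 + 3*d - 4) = (d^2 - 5*d/2 - 6)/(d + 4)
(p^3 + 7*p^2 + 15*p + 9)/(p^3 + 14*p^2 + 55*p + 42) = (p^2 + 6*p + 9)/(p^2 + 13*p + 42)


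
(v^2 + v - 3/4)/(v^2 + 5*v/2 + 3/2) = (v - 1/2)/(v + 1)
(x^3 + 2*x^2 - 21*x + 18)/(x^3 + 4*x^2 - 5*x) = (x^2 + 3*x - 18)/(x*(x + 5))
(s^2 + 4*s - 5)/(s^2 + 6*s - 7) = (s + 5)/(s + 7)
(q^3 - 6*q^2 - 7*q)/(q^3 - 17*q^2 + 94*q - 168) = q*(q + 1)/(q^2 - 10*q + 24)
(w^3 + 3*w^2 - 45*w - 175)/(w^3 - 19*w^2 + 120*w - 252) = (w^2 + 10*w + 25)/(w^2 - 12*w + 36)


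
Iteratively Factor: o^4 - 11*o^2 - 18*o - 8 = (o + 1)*(o^3 - o^2 - 10*o - 8) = (o + 1)*(o + 2)*(o^2 - 3*o - 4) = (o - 4)*(o + 1)*(o + 2)*(o + 1)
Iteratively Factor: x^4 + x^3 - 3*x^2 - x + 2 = (x - 1)*(x^3 + 2*x^2 - x - 2) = (x - 1)^2*(x^2 + 3*x + 2) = (x - 1)^2*(x + 2)*(x + 1)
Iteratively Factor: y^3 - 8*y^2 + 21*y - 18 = (y - 2)*(y^2 - 6*y + 9) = (y - 3)*(y - 2)*(y - 3)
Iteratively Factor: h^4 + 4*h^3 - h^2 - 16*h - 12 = (h - 2)*(h^3 + 6*h^2 + 11*h + 6) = (h - 2)*(h + 3)*(h^2 + 3*h + 2) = (h - 2)*(h + 2)*(h + 3)*(h + 1)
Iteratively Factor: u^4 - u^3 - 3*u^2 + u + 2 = (u - 1)*(u^3 - 3*u - 2) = (u - 1)*(u + 1)*(u^2 - u - 2) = (u - 2)*(u - 1)*(u + 1)*(u + 1)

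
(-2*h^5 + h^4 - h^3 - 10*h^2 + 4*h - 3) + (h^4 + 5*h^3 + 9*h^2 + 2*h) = -2*h^5 + 2*h^4 + 4*h^3 - h^2 + 6*h - 3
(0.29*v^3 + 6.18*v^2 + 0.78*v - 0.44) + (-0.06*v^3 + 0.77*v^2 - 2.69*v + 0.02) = 0.23*v^3 + 6.95*v^2 - 1.91*v - 0.42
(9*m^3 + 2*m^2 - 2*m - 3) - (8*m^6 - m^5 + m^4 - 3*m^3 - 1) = -8*m^6 + m^5 - m^4 + 12*m^3 + 2*m^2 - 2*m - 2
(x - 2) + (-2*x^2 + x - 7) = -2*x^2 + 2*x - 9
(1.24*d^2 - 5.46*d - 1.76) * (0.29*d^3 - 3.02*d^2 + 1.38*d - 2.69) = 0.3596*d^5 - 5.3282*d^4 + 17.69*d^3 - 5.5552*d^2 + 12.2586*d + 4.7344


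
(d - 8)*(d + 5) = d^2 - 3*d - 40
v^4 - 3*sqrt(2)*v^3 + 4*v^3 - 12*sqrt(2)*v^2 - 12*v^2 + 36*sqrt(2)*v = v*(v - 2)*(v + 6)*(v - 3*sqrt(2))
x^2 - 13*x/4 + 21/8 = (x - 7/4)*(x - 3/2)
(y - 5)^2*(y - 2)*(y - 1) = y^4 - 13*y^3 + 57*y^2 - 95*y + 50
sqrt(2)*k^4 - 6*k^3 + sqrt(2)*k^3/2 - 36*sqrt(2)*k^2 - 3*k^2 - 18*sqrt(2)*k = k*(k - 6*sqrt(2))*(k + 3*sqrt(2))*(sqrt(2)*k + sqrt(2)/2)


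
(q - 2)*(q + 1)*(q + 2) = q^3 + q^2 - 4*q - 4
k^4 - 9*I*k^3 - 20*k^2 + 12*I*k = k*(k - 6*I)*(k - 2*I)*(k - I)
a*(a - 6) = a^2 - 6*a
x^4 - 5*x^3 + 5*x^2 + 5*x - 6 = (x - 3)*(x - 2)*(x - 1)*(x + 1)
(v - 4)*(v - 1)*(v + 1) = v^3 - 4*v^2 - v + 4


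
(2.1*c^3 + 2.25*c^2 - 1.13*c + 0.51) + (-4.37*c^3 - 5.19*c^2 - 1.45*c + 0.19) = -2.27*c^3 - 2.94*c^2 - 2.58*c + 0.7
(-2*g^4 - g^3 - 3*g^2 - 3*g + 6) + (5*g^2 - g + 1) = -2*g^4 - g^3 + 2*g^2 - 4*g + 7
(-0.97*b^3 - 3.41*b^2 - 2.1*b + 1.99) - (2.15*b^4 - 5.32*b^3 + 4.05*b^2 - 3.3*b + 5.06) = -2.15*b^4 + 4.35*b^3 - 7.46*b^2 + 1.2*b - 3.07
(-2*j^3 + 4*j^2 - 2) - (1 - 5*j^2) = -2*j^3 + 9*j^2 - 3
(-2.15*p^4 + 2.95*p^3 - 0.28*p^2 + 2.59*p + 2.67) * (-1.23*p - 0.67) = 2.6445*p^5 - 2.188*p^4 - 1.6321*p^3 - 2.9981*p^2 - 5.0194*p - 1.7889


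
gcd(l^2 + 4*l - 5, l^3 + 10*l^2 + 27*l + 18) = 1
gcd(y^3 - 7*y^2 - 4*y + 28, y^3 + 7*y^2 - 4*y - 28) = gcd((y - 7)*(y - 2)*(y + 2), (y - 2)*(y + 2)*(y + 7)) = y^2 - 4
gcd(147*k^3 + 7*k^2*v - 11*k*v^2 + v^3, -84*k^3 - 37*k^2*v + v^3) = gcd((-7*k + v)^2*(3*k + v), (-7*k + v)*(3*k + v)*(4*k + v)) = -21*k^2 - 4*k*v + v^2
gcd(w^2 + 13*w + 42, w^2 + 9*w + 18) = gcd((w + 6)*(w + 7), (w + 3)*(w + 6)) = w + 6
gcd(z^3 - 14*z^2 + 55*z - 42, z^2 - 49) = z - 7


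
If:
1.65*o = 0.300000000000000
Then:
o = 0.18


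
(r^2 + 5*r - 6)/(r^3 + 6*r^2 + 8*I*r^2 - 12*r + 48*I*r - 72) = (r - 1)/(r^2 + 8*I*r - 12)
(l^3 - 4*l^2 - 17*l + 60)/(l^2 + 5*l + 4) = (l^2 - 8*l + 15)/(l + 1)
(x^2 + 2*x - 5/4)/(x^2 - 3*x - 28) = (-x^2 - 2*x + 5/4)/(-x^2 + 3*x + 28)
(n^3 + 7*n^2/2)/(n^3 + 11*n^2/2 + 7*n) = n/(n + 2)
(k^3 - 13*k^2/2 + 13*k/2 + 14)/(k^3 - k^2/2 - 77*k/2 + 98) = (k + 1)/(k + 7)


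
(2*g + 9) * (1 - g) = -2*g^2 - 7*g + 9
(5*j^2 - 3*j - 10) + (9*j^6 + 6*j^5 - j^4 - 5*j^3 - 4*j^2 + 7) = 9*j^6 + 6*j^5 - j^4 - 5*j^3 + j^2 - 3*j - 3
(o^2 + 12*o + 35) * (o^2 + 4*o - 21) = o^4 + 16*o^3 + 62*o^2 - 112*o - 735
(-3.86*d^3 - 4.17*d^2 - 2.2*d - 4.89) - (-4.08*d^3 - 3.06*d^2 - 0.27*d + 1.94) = 0.22*d^3 - 1.11*d^2 - 1.93*d - 6.83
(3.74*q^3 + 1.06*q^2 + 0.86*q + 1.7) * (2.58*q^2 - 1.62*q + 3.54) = 9.6492*q^5 - 3.324*q^4 + 13.7412*q^3 + 6.7452*q^2 + 0.2904*q + 6.018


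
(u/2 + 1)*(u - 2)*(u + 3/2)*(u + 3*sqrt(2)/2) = u^4/2 + 3*u^3/4 + 3*sqrt(2)*u^3/4 - 2*u^2 + 9*sqrt(2)*u^2/8 - 3*sqrt(2)*u - 3*u - 9*sqrt(2)/2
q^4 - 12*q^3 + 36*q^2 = q^2*(q - 6)^2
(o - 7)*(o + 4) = o^2 - 3*o - 28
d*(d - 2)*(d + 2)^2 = d^4 + 2*d^3 - 4*d^2 - 8*d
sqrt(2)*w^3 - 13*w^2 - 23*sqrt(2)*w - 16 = (w - 8*sqrt(2))*(w + sqrt(2))*(sqrt(2)*w + 1)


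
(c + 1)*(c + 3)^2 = c^3 + 7*c^2 + 15*c + 9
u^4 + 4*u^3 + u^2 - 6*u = u*(u - 1)*(u + 2)*(u + 3)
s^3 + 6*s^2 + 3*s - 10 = (s - 1)*(s + 2)*(s + 5)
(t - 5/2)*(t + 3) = t^2 + t/2 - 15/2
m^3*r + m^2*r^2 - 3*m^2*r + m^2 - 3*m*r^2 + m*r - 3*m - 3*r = (m - 3)*(m + r)*(m*r + 1)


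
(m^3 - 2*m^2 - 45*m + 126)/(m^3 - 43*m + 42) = (m - 3)/(m - 1)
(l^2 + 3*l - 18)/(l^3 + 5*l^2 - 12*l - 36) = 1/(l + 2)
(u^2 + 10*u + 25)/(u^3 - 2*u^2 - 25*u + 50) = (u + 5)/(u^2 - 7*u + 10)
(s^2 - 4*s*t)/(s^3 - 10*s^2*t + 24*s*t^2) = 1/(s - 6*t)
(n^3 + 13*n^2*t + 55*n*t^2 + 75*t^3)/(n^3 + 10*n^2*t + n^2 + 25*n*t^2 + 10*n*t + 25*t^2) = (n + 3*t)/(n + 1)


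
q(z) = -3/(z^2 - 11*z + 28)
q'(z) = -3*(11 - 2*z)/(z^2 - 11*z + 28)^2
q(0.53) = -0.13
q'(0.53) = -0.06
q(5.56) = 1.34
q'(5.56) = 0.07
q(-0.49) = -0.09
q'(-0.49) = -0.03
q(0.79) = -0.15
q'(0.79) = -0.07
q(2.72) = -0.55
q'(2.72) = -0.56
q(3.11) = -0.87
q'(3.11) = -1.20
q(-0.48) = -0.09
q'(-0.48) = -0.03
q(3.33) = -1.22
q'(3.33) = -2.15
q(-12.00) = -0.00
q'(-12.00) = 0.00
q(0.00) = -0.11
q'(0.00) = -0.04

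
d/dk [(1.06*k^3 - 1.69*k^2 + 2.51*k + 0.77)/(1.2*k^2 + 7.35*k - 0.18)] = (1.272*k^4 + 15.582*k^3 - 16.0059*k^2 - 1.2396*k - 6.1113)/(1.44*k^4 + 17.64*k^3 + 53.5905*k^2 - 2.646*k + 0.0324)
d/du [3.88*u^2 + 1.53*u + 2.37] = 7.76*u + 1.53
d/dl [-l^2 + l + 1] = 1 - 2*l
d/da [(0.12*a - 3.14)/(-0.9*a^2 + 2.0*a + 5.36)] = (0.108*a^2 - 5.652*a + 6.9232)/(0.81*a^4 - 3.6*a^3 - 5.648*a^2 + 21.44*a + 28.7296)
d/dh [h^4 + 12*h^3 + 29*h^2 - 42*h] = 4*h^3 + 36*h^2 + 58*h - 42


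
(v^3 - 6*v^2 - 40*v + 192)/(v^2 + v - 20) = (v^2 - 2*v - 48)/(v + 5)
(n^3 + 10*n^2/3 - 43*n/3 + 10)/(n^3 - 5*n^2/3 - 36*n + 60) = (n - 1)/(n - 6)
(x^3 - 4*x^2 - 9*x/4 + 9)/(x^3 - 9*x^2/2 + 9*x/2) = (x^2 - 5*x/2 - 6)/(x*(x - 3))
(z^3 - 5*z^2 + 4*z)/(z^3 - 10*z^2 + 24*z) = (z - 1)/(z - 6)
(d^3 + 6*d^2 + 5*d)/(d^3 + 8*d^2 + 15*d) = (d + 1)/(d + 3)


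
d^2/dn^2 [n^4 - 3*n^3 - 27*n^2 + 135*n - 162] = 12*n^2 - 18*n - 54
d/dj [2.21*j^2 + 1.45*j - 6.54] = 4.42*j + 1.45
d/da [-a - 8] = -1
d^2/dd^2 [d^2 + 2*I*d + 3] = 2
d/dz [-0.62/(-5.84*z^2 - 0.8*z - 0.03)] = (-7.2416*z - 0.496)/(5.84*z^2 + 0.8*z + 0.03)^2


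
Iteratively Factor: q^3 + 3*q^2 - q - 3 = (q - 1)*(q^2 + 4*q + 3) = (q - 1)*(q + 3)*(q + 1)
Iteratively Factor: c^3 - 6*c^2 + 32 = (c - 4)*(c^2 - 2*c - 8) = (c - 4)^2*(c + 2)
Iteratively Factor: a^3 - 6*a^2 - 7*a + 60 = (a - 5)*(a^2 - a - 12) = (a - 5)*(a + 3)*(a - 4)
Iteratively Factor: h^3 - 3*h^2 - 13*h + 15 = (h - 1)*(h^2 - 2*h - 15) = (h - 5)*(h - 1)*(h + 3)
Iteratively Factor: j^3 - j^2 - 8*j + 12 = (j - 2)*(j^2 + j - 6) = (j - 2)^2*(j + 3)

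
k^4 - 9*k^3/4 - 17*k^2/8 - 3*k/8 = k*(k - 3)*(k + 1/4)*(k + 1/2)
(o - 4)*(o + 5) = o^2 + o - 20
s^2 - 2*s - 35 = (s - 7)*(s + 5)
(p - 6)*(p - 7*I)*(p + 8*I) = p^3 - 6*p^2 + I*p^2 + 56*p - 6*I*p - 336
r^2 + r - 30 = (r - 5)*(r + 6)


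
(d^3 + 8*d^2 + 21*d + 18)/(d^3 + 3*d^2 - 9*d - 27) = (d + 2)/(d - 3)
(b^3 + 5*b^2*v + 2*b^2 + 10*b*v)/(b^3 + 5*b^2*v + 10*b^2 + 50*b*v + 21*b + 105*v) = b*(b + 2)/(b^2 + 10*b + 21)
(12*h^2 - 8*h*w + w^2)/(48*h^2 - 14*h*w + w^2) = (-2*h + w)/(-8*h + w)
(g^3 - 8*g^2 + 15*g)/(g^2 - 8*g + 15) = g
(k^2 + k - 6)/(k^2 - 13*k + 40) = (k^2 + k - 6)/(k^2 - 13*k + 40)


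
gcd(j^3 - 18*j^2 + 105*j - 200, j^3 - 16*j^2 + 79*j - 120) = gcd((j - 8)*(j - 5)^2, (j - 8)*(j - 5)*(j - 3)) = j^2 - 13*j + 40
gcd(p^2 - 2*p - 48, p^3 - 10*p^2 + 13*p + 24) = p - 8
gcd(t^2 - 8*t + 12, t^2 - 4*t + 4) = t - 2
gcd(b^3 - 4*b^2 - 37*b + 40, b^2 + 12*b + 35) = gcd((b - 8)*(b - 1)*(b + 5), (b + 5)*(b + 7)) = b + 5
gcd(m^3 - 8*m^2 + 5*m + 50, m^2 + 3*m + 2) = m + 2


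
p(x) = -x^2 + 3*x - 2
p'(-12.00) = 27.00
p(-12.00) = -182.00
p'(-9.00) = 21.00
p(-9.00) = -110.00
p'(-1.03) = 5.06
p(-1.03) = -6.15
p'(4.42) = -5.84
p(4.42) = -8.28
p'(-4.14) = 11.28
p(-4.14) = -31.56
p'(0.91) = 1.18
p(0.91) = -0.10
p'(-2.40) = 7.80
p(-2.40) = -14.96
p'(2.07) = -1.14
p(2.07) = -0.07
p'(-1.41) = 5.82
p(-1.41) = -8.22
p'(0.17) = 2.66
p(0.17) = -1.52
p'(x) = 3 - 2*x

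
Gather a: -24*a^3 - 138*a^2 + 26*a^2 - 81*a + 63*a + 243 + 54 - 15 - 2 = -24*a^3 - 112*a^2 - 18*a + 280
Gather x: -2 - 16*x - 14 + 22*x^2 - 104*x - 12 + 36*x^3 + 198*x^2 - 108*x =36*x^3 + 220*x^2 - 228*x - 28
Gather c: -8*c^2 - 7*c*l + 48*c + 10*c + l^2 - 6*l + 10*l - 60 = -8*c^2 + c*(58 - 7*l) + l^2 + 4*l - 60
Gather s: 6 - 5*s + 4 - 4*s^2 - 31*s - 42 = -4*s^2 - 36*s - 32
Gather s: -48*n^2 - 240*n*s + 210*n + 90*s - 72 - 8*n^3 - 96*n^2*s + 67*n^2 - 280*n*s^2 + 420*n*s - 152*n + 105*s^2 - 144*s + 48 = -8*n^3 + 19*n^2 + 58*n + s^2*(105 - 280*n) + s*(-96*n^2 + 180*n - 54) - 24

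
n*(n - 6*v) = n^2 - 6*n*v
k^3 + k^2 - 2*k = k*(k - 1)*(k + 2)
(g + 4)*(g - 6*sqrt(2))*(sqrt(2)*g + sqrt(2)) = sqrt(2)*g^3 - 12*g^2 + 5*sqrt(2)*g^2 - 60*g + 4*sqrt(2)*g - 48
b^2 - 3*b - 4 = (b - 4)*(b + 1)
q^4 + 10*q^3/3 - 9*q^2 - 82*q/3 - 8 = (q - 3)*(q + 1/3)*(q + 2)*(q + 4)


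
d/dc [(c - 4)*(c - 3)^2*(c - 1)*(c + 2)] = 5*c^4 - 36*c^3 + 63*c^2 + 34*c - 102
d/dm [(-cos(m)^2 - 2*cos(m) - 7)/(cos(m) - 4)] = (cos(m)^2 - 8*cos(m) - 15)*sin(m)/(cos(m) - 4)^2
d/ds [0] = 0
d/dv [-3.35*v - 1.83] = -3.35000000000000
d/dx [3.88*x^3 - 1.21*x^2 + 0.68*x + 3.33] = 11.64*x^2 - 2.42*x + 0.68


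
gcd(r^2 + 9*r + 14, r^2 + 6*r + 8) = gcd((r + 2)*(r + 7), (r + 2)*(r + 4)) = r + 2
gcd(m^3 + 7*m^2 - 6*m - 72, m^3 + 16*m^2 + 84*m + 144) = m^2 + 10*m + 24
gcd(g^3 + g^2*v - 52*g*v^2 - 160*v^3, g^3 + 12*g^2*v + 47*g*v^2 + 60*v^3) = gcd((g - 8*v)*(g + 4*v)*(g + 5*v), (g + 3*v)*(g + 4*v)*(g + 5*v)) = g^2 + 9*g*v + 20*v^2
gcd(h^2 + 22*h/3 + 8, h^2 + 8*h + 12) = h + 6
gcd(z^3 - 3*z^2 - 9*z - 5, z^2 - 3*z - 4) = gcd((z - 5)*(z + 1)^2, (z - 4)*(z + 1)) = z + 1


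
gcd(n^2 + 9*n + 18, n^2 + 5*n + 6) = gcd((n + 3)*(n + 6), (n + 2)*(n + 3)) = n + 3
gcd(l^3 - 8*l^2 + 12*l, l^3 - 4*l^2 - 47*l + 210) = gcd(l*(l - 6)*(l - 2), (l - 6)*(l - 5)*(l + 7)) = l - 6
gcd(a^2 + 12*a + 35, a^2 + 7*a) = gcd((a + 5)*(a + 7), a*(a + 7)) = a + 7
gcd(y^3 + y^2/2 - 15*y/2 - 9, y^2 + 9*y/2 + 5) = y + 2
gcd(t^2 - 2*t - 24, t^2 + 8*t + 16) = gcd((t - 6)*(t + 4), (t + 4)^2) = t + 4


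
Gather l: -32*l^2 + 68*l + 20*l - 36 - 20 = -32*l^2 + 88*l - 56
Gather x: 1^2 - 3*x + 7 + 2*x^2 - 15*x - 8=2*x^2 - 18*x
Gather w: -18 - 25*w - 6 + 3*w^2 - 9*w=3*w^2 - 34*w - 24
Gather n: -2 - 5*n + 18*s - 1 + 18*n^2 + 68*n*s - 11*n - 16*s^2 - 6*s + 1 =18*n^2 + n*(68*s - 16) - 16*s^2 + 12*s - 2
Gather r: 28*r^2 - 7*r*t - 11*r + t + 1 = 28*r^2 + r*(-7*t - 11) + t + 1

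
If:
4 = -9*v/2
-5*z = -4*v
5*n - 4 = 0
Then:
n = 4/5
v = -8/9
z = -32/45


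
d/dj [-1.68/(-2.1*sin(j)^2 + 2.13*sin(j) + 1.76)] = (3.5784 - 7.056*sin(j))*cos(j)/(-2.1*sin(j)^2 + 2.13*sin(j) + 1.76)^2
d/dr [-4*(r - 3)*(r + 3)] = -8*r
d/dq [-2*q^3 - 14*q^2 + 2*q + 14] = -6*q^2 - 28*q + 2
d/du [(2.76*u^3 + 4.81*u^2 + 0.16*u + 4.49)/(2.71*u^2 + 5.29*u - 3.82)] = (7.4796*u^4 + 29.2008*u^3 - 6.6183*u^2 - 61.0842*u - 24.3633)/(7.3441*u^4 + 28.6718*u^3 + 7.2797*u^2 - 40.4156*u + 14.5924)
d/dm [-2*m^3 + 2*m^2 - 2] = 2*m*(2 - 3*m)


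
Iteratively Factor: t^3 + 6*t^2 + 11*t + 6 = (t + 3)*(t^2 + 3*t + 2) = (t + 2)*(t + 3)*(t + 1)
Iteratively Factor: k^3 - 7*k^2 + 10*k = (k - 5)*(k^2 - 2*k) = (k - 5)*(k - 2)*(k)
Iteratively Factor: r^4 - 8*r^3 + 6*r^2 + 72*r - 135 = (r - 3)*(r^3 - 5*r^2 - 9*r + 45) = (r - 3)*(r + 3)*(r^2 - 8*r + 15) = (r - 3)^2*(r + 3)*(r - 5)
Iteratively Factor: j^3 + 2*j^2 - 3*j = (j)*(j^2 + 2*j - 3) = j*(j + 3)*(j - 1)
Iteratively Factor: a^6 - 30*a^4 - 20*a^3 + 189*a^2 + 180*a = (a - 5)*(a^5 + 5*a^4 - 5*a^3 - 45*a^2 - 36*a) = (a - 5)*(a - 3)*(a^4 + 8*a^3 + 19*a^2 + 12*a) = (a - 5)*(a - 3)*(a + 1)*(a^3 + 7*a^2 + 12*a) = (a - 5)*(a - 3)*(a + 1)*(a + 4)*(a^2 + 3*a) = (a - 5)*(a - 3)*(a + 1)*(a + 3)*(a + 4)*(a)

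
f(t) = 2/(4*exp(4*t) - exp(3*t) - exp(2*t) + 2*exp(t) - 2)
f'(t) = 2*(-16*exp(4*t) + 3*exp(3*t) + 2*exp(2*t) - 2*exp(t))/(4*exp(4*t) - exp(3*t) - exp(2*t) + 2*exp(t) - 2)^2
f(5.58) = 0.00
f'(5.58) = -0.00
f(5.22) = 0.00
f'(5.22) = -0.00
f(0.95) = 0.01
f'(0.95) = -0.05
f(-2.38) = -1.10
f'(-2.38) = -0.10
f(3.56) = 0.00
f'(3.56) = -0.00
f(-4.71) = -1.01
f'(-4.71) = -0.01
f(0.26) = 0.25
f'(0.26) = -1.17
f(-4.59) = -1.01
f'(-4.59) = -0.01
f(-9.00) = -1.00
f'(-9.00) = 0.00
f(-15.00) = -1.00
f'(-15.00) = 0.00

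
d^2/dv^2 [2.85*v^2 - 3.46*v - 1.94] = 5.70000000000000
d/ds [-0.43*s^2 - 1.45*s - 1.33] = -0.86*s - 1.45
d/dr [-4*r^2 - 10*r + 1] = -8*r - 10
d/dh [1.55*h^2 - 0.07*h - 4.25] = 3.1*h - 0.07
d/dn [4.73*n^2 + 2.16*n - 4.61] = 9.46*n + 2.16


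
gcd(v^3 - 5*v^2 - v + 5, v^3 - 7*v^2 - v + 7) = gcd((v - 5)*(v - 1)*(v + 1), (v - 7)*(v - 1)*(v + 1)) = v^2 - 1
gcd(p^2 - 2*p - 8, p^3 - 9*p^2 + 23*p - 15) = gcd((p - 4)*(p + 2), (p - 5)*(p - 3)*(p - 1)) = 1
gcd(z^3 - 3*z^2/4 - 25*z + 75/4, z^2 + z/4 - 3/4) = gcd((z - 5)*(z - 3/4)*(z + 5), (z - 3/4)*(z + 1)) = z - 3/4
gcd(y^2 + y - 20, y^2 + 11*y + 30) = y + 5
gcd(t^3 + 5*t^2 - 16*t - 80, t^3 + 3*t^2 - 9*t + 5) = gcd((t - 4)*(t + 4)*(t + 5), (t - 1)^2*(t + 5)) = t + 5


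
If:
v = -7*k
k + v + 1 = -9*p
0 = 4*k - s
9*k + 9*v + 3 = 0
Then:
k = 1/18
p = -2/27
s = 2/9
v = -7/18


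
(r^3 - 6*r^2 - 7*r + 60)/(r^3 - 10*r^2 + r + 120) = (r - 4)/(r - 8)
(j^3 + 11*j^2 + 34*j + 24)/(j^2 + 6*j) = j + 5 + 4/j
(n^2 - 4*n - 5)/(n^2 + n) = (n - 5)/n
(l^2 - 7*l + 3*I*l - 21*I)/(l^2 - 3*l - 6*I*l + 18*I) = (l^2 + l*(-7 + 3*I) - 21*I)/(l^2 + l*(-3 - 6*I) + 18*I)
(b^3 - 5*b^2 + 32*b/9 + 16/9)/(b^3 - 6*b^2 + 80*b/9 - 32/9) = (3*b + 1)/(3*b - 2)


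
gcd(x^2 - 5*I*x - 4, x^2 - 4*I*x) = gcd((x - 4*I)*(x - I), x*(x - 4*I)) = x - 4*I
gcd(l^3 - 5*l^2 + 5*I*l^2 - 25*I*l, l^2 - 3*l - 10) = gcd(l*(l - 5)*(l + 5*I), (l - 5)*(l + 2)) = l - 5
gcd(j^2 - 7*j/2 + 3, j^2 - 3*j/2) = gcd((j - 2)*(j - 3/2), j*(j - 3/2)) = j - 3/2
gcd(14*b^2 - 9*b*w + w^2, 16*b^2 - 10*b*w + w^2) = -2*b + w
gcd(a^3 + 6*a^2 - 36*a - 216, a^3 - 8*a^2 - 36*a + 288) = a^2 - 36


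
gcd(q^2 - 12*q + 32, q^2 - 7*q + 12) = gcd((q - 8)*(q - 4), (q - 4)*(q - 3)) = q - 4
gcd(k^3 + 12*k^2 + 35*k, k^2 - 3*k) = k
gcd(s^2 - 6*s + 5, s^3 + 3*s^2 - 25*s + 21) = s - 1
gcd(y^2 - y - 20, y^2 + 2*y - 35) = y - 5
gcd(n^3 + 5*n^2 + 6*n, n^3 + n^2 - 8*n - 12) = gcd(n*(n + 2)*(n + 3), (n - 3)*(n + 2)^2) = n + 2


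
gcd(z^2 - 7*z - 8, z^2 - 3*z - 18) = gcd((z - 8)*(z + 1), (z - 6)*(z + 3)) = 1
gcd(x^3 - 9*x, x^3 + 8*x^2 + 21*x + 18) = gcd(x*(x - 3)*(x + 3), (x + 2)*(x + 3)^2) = x + 3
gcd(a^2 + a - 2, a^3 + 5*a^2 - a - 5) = a - 1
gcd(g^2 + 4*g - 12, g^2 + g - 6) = g - 2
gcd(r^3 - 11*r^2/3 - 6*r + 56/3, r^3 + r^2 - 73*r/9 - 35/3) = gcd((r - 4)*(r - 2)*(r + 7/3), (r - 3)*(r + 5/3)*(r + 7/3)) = r + 7/3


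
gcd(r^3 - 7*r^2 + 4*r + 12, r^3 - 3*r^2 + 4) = r^2 - r - 2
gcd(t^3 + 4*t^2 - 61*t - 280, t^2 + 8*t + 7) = t + 7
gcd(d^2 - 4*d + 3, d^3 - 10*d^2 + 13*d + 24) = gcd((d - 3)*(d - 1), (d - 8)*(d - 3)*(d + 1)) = d - 3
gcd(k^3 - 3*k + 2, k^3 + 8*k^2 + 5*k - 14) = k^2 + k - 2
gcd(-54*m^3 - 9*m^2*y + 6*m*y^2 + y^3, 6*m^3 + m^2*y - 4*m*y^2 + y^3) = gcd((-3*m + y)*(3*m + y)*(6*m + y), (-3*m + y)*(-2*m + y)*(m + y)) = -3*m + y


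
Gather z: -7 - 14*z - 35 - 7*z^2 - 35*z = -7*z^2 - 49*z - 42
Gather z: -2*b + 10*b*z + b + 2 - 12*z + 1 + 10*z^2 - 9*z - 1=-b + 10*z^2 + z*(10*b - 21) + 2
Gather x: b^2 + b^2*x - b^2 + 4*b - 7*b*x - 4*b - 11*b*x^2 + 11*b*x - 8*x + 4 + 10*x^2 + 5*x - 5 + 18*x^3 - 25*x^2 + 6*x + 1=18*x^3 + x^2*(-11*b - 15) + x*(b^2 + 4*b + 3)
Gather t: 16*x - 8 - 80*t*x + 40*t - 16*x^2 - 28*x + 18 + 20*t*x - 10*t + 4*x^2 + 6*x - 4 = t*(30 - 60*x) - 12*x^2 - 6*x + 6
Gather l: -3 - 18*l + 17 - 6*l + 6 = 20 - 24*l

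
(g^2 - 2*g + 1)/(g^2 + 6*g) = (g^2 - 2*g + 1)/(g*(g + 6))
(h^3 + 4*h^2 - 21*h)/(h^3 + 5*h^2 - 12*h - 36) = h*(h + 7)/(h^2 + 8*h + 12)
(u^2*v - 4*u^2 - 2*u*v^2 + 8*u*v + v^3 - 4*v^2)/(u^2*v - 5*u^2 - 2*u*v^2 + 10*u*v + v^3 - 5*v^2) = (v - 4)/(v - 5)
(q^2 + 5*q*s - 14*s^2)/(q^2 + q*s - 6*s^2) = (q + 7*s)/(q + 3*s)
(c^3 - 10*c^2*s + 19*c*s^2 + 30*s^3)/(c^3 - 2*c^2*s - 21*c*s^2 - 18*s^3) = (c - 5*s)/(c + 3*s)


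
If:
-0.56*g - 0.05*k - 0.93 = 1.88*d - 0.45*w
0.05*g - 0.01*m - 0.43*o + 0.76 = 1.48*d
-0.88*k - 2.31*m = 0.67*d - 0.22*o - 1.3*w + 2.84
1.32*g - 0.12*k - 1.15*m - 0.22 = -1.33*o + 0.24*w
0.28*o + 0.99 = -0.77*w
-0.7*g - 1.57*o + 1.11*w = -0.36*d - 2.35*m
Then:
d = -0.20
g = -1.70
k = -10.85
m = 2.00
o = 2.22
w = -2.09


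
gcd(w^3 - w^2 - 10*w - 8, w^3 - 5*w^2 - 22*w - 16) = w^2 + 3*w + 2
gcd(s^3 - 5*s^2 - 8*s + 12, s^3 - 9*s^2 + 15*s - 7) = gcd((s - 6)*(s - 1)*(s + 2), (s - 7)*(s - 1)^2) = s - 1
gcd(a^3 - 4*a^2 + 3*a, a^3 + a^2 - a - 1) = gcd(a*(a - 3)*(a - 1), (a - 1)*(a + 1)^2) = a - 1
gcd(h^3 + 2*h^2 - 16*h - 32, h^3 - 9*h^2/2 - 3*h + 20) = h^2 - 2*h - 8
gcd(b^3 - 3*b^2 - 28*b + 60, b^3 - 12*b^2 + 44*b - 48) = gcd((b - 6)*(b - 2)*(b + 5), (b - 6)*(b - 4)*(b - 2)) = b^2 - 8*b + 12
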